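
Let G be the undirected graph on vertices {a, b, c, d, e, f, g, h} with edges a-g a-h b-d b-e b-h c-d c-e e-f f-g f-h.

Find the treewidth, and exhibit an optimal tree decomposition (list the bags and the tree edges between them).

Treewidth 2.
One optimal decomposition is:
Bags: B1 = {a, f, g}  B2 = {a, f, h}  B3 = {e, f, h}  B4 = {b, e, h}  B5 = {b, c, e}  B6 = {b, c, d}
Tree: B1–B2, B2–B3, B3–B4, B4–B5, B5–B6

The largest bag has 3 vertices, giving width 2; this decomposition certifies tw(G) ≤ 2. The edges g–a–h–f–g form a cycle, so G is not a tree and its treewidth is at least 2. Combining the bounds, tw(G) = 2.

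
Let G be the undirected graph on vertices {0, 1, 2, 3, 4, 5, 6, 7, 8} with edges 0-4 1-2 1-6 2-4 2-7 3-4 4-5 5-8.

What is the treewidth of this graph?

A width-1 tree decomposition is:
Bags: B1 = {4, 5}  B2 = {5, 8}  B3 = {2, 4}  B4 = {0, 4}  B5 = {2, 7}  B6 = {1, 2}  B7 = {3, 4}  B8 = {1, 6}
Tree: B1–B2, B1–B3, B1–B4, B3–B5, B5–B6, B4–B7, B6–B8
Each bag holds 2 vertices, so the decomposition has width 1, which upper-bounds the treewidth. Any graph with an edge has treewidth ≥ 1, and G has the edge 5–4. Hence tw(G) = 1 exactly.

1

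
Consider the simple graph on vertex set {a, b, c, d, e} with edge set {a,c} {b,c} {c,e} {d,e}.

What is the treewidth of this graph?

A width-1 tree decomposition is:
Bags: B1 = {a, c}  B2 = {c, e}  B3 = {d, e}  B4 = {b, c}
Tree: B1–B2, B2–B3, B1–B4
The largest bag has 2 vertices, giving width 1; this decomposition certifies tw(G) ≤ 1. Any graph with an edge has treewidth ≥ 1, and G has the edge c–a. Hence tw(G) = 1 exactly.

1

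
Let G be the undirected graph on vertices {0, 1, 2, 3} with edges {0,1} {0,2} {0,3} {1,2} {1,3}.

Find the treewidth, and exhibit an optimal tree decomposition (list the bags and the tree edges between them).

Treewidth 2.
Bags: B1 = {0, 1, 2}  B2 = {0, 1, 3}
Tree: B1–B2

The largest bag has 3 vertices, giving width 2; this decomposition certifies tw(G) ≤ 2. For the lower bound, the 3 vertices {0, 1, 2} are pairwise adjacent, and any tree decomposition puts a clique entirely inside one bag — forcing width ≥ 2. Combining the bounds, tw(G) = 2.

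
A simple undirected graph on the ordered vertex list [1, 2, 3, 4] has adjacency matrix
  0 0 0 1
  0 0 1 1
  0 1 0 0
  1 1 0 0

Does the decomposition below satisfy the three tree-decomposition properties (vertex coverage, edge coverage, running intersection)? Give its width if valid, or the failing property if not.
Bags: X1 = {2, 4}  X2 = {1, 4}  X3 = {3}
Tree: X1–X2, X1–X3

A tree decomposition must satisfy three properties: every vertex lies in some bag; for every edge, both endpoints lie together in some bag; and for every vertex, the bags containing it form a connected subtree. Here edge (2,3) lies in no bag, so the decomposition is invalid.

No — edge (2,3) lies in no bag.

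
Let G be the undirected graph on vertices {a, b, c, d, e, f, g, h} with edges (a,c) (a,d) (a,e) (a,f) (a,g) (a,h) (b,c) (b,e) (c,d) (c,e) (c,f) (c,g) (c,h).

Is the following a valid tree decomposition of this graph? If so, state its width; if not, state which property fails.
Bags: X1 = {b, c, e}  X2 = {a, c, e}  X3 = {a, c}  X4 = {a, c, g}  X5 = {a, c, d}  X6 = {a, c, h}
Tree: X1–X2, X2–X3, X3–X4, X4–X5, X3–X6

No — vertex f appears in no bag.

A tree decomposition must satisfy three properties: every vertex lies in some bag; for every edge, both endpoints lie together in some bag; and for every vertex, the bags containing it form a connected subtree. Here vertex f appears in no bag, so the decomposition is invalid.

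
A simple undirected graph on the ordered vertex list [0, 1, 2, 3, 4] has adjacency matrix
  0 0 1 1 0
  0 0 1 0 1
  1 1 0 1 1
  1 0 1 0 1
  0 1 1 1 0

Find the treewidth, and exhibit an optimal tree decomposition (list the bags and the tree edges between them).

The largest bag has 3 vertices, giving width 2; this decomposition certifies tw(G) ≤ 2. Conversely, {1, 2, 4} is a clique of size 3, and the vertices of any clique must share a bag in every tree decomposition; so some bag has ≥ 3 vertices and tw(G) ≥ 2. The upper and lower bounds meet at 2, so that is the treewidth.

Treewidth 2.
Bags: B1 = {2, 3, 4}  B2 = {1, 2, 4}  B3 = {0, 2, 3}
Tree: B1–B2, B1–B3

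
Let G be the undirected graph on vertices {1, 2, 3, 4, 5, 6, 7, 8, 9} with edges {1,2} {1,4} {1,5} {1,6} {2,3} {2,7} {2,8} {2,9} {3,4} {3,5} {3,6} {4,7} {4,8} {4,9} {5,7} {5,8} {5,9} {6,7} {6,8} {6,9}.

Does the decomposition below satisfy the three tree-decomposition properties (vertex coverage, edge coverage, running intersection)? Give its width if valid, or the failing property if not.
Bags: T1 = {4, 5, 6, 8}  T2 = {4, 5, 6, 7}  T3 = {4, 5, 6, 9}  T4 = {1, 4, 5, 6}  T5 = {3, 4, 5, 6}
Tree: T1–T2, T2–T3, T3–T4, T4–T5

No — vertex 2 appears in no bag.

A tree decomposition must satisfy three properties: every vertex lies in some bag; for every edge, both endpoints lie together in some bag; and for every vertex, the bags containing it form a connected subtree. Here vertex 2 appears in no bag, so the decomposition is invalid.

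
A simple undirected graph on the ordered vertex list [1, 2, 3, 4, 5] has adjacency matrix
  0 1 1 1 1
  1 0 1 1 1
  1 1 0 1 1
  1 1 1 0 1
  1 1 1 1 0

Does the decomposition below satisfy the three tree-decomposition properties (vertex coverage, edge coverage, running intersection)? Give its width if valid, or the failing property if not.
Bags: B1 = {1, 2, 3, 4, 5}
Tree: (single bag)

Yes; width 4.

Vertex coverage: the bags together contain {1, 2, 3, 4, 5}, the full vertex set. Edge coverage: each edge of G has both endpoints in at least one bag. Running intersection: for every vertex, the bags containing it form a connected subtree. All three properties hold, so this is a valid tree decomposition of width max|bag| − 1 = 4, and hence tw(G) ≤ 4.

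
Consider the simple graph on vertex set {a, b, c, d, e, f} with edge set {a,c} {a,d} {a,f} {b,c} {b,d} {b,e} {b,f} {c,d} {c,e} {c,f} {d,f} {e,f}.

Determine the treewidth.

3

A width-3 tree decomposition is:
Bags: B1 = {a, c, d, f}  B2 = {b, c, d, f}  B3 = {b, c, e, f}
Tree: B1–B2, B2–B3
The largest bag has 4 vertices, giving width 3; this decomposition certifies tw(G) ≤ 3. On the other hand G contains the 4-clique {a, c, d, f}. A clique must lie in a single bag of any decomposition, so no decomposition can have width below 3. The upper and lower bounds meet at 3, so that is the treewidth.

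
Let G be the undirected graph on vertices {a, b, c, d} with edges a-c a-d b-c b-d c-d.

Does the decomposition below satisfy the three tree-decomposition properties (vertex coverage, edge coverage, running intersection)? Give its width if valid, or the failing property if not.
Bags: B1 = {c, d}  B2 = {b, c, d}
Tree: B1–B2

A tree decomposition must satisfy three properties: every vertex lies in some bag; for every edge, both endpoints lie together in some bag; and for every vertex, the bags containing it form a connected subtree. Here vertex a appears in no bag, so the decomposition is invalid.

No — vertex a appears in no bag.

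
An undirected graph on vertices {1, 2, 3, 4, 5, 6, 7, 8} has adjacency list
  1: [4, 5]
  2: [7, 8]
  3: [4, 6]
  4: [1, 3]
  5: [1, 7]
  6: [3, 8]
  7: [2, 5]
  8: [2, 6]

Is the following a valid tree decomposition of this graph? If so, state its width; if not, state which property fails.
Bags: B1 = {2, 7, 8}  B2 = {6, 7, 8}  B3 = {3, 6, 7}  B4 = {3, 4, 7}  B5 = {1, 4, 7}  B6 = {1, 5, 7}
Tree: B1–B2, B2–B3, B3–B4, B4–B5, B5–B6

Every vertex of G appears in some bag (union = {1, 2, 3, 4, 5, 6, 7, 8}); every edge is covered by a bag; and for each vertex v the set of bags containing v is connected in the bag tree. The decomposition is therefore valid. The largest bag has 3 vertices, so the width is 2.

Yes; width 2.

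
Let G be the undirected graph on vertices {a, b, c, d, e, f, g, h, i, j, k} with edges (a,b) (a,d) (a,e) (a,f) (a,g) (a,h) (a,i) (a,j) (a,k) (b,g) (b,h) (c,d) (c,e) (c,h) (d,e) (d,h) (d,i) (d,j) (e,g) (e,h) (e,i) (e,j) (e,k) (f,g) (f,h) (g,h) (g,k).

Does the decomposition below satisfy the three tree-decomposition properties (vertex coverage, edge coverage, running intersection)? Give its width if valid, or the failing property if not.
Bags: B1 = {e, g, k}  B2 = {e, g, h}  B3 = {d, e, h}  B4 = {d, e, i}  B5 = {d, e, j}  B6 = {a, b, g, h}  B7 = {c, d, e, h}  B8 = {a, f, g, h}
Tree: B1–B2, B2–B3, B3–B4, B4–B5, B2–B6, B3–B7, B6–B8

A tree decomposition must satisfy three properties: every vertex lies in some bag; for every edge, both endpoints lie together in some bag; and for every vertex, the bags containing it form a connected subtree. Here edge (a,e) lies in no bag, so the decomposition is invalid.

No — edge (a,e) lies in no bag.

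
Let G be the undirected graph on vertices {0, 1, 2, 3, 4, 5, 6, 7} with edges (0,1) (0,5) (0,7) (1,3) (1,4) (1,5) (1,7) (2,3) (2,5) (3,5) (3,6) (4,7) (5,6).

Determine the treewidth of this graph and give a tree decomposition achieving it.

The largest bag has 3 vertices, giving width 2; this decomposition certifies tw(G) ≤ 2. Conversely, {0, 1, 5} is a clique of size 3, and the vertices of any clique must share a bag in every tree decomposition; so some bag has ≥ 3 vertices and tw(G) ≥ 2. Combining the bounds, tw(G) = 2.

Treewidth 2.
One such decomposition:
Bags: B1 = {1, 3, 5}  B2 = {2, 3, 5}  B3 = {0, 1, 5}  B4 = {0, 1, 7}  B5 = {1, 4, 7}  B6 = {3, 5, 6}
Tree: B1–B2, B1–B3, B3–B4, B4–B5, B1–B6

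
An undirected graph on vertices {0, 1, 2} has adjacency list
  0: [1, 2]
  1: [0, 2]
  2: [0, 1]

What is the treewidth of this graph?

2

A width-2 tree decomposition is:
Bags: B1 = {0, 1, 2}
Tree: (single bag)
A single bag containing all 3 vertices is trivially a valid decomposition of width 2. On the other hand G contains the 3-clique {0, 1, 2}. A clique must lie in a single bag of any decomposition, so no decomposition can have width below 2. Combining the bounds, tw(G) = 2.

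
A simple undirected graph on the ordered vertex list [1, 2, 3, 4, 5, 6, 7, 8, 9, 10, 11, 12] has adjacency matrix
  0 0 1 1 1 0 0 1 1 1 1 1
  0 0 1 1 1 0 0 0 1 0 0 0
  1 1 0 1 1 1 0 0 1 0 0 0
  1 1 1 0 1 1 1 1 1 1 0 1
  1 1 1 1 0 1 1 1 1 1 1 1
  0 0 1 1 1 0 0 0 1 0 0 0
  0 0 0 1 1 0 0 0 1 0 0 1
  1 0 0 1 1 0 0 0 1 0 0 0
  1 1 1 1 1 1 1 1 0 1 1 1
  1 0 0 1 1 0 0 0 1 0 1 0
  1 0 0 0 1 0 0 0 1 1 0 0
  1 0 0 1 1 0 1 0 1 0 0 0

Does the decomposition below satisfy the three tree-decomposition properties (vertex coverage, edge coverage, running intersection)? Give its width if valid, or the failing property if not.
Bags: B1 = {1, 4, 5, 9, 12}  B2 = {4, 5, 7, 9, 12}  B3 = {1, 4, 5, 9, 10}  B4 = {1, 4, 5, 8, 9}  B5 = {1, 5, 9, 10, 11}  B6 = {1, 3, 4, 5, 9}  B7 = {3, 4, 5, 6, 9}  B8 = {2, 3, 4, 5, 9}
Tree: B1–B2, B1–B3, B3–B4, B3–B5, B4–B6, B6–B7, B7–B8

Vertex coverage: the bags together contain {1, 2, 3, 4, 5, 6, 7, 8, 9, 10, 11, 12}, the full vertex set. Edge coverage: each edge of G has both endpoints in at least one bag. Running intersection: for every vertex, the bags containing it form a connected subtree. All three properties hold, so this is a valid tree decomposition of width max|bag| − 1 = 4, and hence tw(G) ≤ 4.

Yes; width 4.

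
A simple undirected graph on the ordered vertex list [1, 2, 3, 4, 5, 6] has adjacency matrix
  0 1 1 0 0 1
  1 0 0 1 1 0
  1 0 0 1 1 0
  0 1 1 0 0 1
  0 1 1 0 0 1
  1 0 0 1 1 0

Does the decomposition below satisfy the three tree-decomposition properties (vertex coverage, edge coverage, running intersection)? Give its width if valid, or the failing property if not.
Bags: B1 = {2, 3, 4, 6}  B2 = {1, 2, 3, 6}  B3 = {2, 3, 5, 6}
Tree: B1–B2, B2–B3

Yes; width 3.

Vertex coverage: the bags together contain {1, 2, 3, 4, 5, 6}, the full vertex set. Edge coverage: each edge of G has both endpoints in at least one bag. Running intersection: for every vertex, the bags containing it form a connected subtree. All three properties hold, so this is a valid tree decomposition of width max|bag| − 1 = 3, and hence tw(G) ≤ 3.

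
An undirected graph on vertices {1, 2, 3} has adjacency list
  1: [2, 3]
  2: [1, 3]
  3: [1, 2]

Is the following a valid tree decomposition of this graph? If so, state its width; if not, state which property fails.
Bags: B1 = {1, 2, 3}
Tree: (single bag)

Yes; width 2.

Vertex coverage: the bags together contain {1, 2, 3}, the full vertex set. Edge coverage: each edge of G has both endpoints in at least one bag. Running intersection: for every vertex, the bags containing it form a connected subtree. All three properties hold, so this is a valid tree decomposition of width max|bag| − 1 = 2, and hence tw(G) ≤ 2.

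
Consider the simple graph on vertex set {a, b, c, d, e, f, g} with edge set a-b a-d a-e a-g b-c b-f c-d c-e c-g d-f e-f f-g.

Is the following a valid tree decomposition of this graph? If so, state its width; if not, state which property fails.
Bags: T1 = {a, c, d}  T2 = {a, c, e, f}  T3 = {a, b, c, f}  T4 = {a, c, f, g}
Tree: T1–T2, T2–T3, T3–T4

No — edge (f,d) lies in no bag.

A tree decomposition must satisfy three properties: every vertex lies in some bag; for every edge, both endpoints lie together in some bag; and for every vertex, the bags containing it form a connected subtree. Here edge (f,d) lies in no bag, so the decomposition is invalid.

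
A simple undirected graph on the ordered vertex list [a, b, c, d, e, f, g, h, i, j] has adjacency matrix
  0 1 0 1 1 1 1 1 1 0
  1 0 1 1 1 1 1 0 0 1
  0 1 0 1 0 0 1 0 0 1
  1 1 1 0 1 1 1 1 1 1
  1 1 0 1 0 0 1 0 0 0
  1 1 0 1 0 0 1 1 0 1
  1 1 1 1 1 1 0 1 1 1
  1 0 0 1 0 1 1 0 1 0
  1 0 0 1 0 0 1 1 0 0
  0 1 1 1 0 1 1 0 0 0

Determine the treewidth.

A width-4 tree decomposition is:
Bags: B1 = {b, c, d, g, j}  B2 = {b, d, f, g, j}  B3 = {a, b, d, f, g}  B4 = {a, d, f, g, h}  B5 = {a, b, d, e, g}  B6 = {a, d, g, h, i}
Tree: B1–B2, B2–B3, B3–B4, B3–B5, B4–B6
Every bag has size at most 5, so the width is 5 − 1 = 4 and tw(G) ≤ 4. For the lower bound, the 5 vertices {a, d, f, g, h} are pairwise adjacent, and any tree decomposition puts a clique entirely inside one bag — forcing width ≥ 4. Combining the bounds, tw(G) = 4.

4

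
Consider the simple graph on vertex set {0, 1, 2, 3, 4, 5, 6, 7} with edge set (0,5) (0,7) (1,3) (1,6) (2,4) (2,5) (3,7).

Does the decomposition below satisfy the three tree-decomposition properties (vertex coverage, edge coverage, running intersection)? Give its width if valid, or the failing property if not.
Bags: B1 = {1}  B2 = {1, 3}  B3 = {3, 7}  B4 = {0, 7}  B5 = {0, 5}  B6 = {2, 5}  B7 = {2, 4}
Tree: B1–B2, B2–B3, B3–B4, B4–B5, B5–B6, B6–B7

No — vertex 6 appears in no bag.

A tree decomposition must satisfy three properties: every vertex lies in some bag; for every edge, both endpoints lie together in some bag; and for every vertex, the bags containing it form a connected subtree. Here vertex 6 appears in no bag, so the decomposition is invalid.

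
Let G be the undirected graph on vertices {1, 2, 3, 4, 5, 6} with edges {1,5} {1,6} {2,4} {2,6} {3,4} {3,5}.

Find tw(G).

A width-2 tree decomposition is:
Bags: B1 = {1, 5, 6}  B2 = {2, 5, 6}  B3 = {2, 4, 5}  B4 = {3, 4, 5}
Tree: B1–B2, B2–B3, B3–B4
Every bag has size at most 3, so the width is 3 − 1 = 2 and tw(G) ≤ 2. The edges 5–1–6–2–4–3–5 form a cycle, so G is not a tree and its treewidth is at least 2. The upper and lower bounds meet at 2, so that is the treewidth.

2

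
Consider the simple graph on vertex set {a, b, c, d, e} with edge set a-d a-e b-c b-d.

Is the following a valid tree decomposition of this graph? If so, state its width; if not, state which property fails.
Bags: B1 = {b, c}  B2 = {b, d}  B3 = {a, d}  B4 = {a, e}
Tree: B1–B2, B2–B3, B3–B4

Yes; width 1.

Every vertex of G appears in some bag (union = {a, b, c, d, e}); every edge is covered by a bag; and for each vertex v the set of bags containing v is connected in the bag tree. The decomposition is therefore valid. The largest bag has 2 vertices, so the width is 1.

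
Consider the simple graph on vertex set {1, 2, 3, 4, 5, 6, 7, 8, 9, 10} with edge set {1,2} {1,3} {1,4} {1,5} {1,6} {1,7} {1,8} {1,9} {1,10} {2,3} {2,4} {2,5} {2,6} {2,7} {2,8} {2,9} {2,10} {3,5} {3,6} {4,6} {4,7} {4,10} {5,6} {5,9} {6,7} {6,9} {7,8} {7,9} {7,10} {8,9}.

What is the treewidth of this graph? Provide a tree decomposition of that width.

Treewidth 4.
Bags: B1 = {1, 2, 6, 7, 9}  B2 = {1, 2, 5, 6, 9}  B3 = {1, 2, 4, 6, 7}  B4 = {1, 2, 7, 8, 9}  B5 = {1, 2, 4, 7, 10}  B6 = {1, 2, 3, 5, 6}
Tree: B1–B2, B1–B3, B1–B4, B3–B5, B2–B6

Each bag holds 5 vertices, so the decomposition has width 4, which upper-bounds the treewidth. On the other hand G contains the 5-clique {1, 2, 7, 8, 9}. A clique must lie in a single bag of any decomposition, so no decomposition can have width below 4. Therefore the treewidth is 4.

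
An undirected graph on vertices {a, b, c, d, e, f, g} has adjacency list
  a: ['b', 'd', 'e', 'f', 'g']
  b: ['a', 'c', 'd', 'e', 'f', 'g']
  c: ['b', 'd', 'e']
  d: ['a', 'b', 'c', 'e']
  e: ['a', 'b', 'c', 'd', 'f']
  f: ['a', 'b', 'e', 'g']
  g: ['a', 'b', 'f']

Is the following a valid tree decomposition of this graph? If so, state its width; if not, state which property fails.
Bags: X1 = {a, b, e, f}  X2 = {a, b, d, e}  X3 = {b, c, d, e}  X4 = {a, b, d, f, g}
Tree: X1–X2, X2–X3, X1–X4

No — bags containing vertex d are not connected in the tree.

A tree decomposition must satisfy three properties: every vertex lies in some bag; for every edge, both endpoints lie together in some bag; and for every vertex, the bags containing it form a connected subtree. Here bags containing vertex d are not connected in the tree, so the decomposition is invalid.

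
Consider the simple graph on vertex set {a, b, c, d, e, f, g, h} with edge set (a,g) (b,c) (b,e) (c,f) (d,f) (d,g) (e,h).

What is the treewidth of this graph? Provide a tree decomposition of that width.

Treewidth 1.
One optimal decomposition is:
Bags: B1 = {e, h}  B2 = {b, e}  B3 = {b, c}  B4 = {c, f}  B5 = {d, f}  B6 = {d, g}  B7 = {a, g}
Tree: B1–B2, B2–B3, B3–B4, B4–B5, B5–B6, B6–B7

Each bag holds 2 vertices, so the decomposition has width 1, which upper-bounds the treewidth. Any graph with an edge has treewidth ≥ 1, and G has the edge h–e. Combining the bounds, tw(G) = 1.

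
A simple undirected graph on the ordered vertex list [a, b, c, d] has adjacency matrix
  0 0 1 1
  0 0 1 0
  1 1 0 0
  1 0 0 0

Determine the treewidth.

1

A width-1 tree decomposition is:
Bags: B1 = {a, d}  B2 = {a, c}  B3 = {b, c}
Tree: B1–B2, B2–B3
Every bag has size at most 2, so the width is 2 − 1 = 1 and tw(G) ≤ 1. Any graph with an edge has treewidth ≥ 1, and G has the edge d–a. Therefore the treewidth is 1.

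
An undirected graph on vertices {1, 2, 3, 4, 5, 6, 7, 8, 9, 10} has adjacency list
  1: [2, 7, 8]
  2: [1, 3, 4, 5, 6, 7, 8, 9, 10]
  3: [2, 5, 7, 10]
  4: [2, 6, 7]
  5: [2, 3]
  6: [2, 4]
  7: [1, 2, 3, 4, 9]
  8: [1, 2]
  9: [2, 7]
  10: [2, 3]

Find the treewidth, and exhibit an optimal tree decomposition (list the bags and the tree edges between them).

The largest bag has 3 vertices, giving width 2; this decomposition certifies tw(G) ≤ 2. For the lower bound, the 3 vertices {2, 3, 5} are pairwise adjacent, and any tree decomposition puts a clique entirely inside one bag — forcing width ≥ 2. Hence tw(G) = 2 exactly.

Treewidth 2.
One such decomposition:
Bags: B1 = {1, 2, 7}  B2 = {2, 3, 7}  B3 = {2, 3, 10}  B4 = {2, 4, 7}  B5 = {2, 7, 9}  B6 = {1, 2, 8}  B7 = {2, 3, 5}  B8 = {2, 4, 6}
Tree: B1–B2, B2–B3, B1–B4, B4–B5, B1–B6, B2–B7, B4–B8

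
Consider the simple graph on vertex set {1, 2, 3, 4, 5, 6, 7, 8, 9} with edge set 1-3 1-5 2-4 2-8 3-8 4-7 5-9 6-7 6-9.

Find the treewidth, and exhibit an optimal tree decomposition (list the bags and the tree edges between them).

Treewidth 2.
One optimal decomposition is:
Bags: B1 = {1, 5, 9}  B2 = {1, 6, 9}  B3 = {1, 6, 7}  B4 = {1, 4, 7}  B5 = {1, 2, 4}  B6 = {1, 2, 8}  B7 = {1, 3, 8}
Tree: B1–B2, B2–B3, B3–B4, B4–B5, B5–B6, B6–B7

Each bag holds 3 vertices, so the decomposition has width 2, which upper-bounds the treewidth. For the lower bound, G contains the cycle 1–5–9–6–7–4–2–8–3–1, so G is not a forest; only forests have treewidth ≤ 1, hence tw(G) ≥ 2. Therefore the treewidth is 2.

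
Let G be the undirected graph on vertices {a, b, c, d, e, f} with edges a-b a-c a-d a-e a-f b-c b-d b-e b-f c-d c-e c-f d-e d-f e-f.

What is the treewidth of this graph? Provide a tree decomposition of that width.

Treewidth 5.
One such decomposition:
Bags: B1 = {a, b, c, d, e, f}
Tree: (single bag)

A single bag containing all 6 vertices is trivially a valid decomposition of width 5. On the other hand G contains the 6-clique {a, b, c, d, e, f}. A clique must lie in a single bag of any decomposition, so no decomposition can have width below 5. Combining the bounds, tw(G) = 5.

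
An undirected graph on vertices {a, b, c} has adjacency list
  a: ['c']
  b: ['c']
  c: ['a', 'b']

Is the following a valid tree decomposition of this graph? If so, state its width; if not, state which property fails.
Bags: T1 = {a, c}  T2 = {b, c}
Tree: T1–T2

Every vertex of G appears in some bag (union = {a, b, c}); every edge is covered by a bag; and for each vertex v the set of bags containing v is connected in the bag tree. The decomposition is therefore valid. The largest bag has 2 vertices, so the width is 1.

Yes; width 1.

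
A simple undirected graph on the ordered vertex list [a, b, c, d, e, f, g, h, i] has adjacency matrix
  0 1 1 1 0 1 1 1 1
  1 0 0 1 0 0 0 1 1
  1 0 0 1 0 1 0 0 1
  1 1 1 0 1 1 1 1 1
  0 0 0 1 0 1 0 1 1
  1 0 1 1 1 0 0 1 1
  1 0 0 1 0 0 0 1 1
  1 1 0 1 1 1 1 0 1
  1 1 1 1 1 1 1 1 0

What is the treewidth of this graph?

A width-4 tree decomposition is:
Bags: B1 = {a, b, d, h, i}  B2 = {a, d, f, h, i}  B3 = {a, c, d, f, i}  B4 = {d, e, f, h, i}  B5 = {a, d, g, h, i}
Tree: B1–B2, B2–B3, B2–B4, B1–B5
Each bag holds 5 vertices, so the decomposition has width 4, which upper-bounds the treewidth. On the other hand G contains the 5-clique {d, e, f, h, i}. A clique must lie in a single bag of any decomposition, so no decomposition can have width below 4. The upper and lower bounds meet at 4, so that is the treewidth.

4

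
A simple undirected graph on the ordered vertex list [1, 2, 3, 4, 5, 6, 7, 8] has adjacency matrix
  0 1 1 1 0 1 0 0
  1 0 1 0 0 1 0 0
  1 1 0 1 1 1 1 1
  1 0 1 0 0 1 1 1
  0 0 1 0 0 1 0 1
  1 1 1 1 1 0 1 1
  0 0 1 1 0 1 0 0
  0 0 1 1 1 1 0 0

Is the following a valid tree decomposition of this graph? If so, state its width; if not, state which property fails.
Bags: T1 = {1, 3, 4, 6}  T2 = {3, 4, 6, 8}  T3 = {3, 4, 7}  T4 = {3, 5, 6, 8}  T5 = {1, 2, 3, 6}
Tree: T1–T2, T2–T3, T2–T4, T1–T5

No — edge (6,7) lies in no bag.

A tree decomposition must satisfy three properties: every vertex lies in some bag; for every edge, both endpoints lie together in some bag; and for every vertex, the bags containing it form a connected subtree. Here edge (6,7) lies in no bag, so the decomposition is invalid.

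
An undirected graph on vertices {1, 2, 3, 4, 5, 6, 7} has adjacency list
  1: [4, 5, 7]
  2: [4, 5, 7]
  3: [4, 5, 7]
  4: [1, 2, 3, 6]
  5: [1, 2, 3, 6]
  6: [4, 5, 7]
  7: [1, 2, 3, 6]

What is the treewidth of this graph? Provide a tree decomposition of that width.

Treewidth 3.
One such decomposition:
Bags: B1 = {3, 4, 5, 7}  B2 = {4, 5, 6, 7}  B3 = {2, 4, 5, 7}  B4 = {1, 4, 5, 7}
Tree: B1–B2, B2–B3, B3–B4

The largest bag has 4 vertices, giving width 3; this decomposition certifies tw(G) ≤ 3. For the lower bound: the 4 vertex sets {3,5}, {4,6}, {7}, {2} are disjoint, each induces a connected subgraph, and every pair is joined by at least one edge of G. Contracting each set to a single vertex therefore yields K_{4} as a minor, and since treewidth is minor-monotone, tw(G) ≥ tw(K_{4}) = 3. Therefore the treewidth is 3.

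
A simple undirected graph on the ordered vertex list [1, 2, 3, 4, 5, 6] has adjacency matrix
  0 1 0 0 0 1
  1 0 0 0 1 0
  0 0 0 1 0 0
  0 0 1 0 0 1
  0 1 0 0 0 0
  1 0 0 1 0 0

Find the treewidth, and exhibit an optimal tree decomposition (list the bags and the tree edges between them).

Treewidth 1.
One such decomposition:
Bags: B1 = {1, 6}  B2 = {1, 2}  B3 = {4, 6}  B4 = {2, 5}  B5 = {3, 4}
Tree: B1–B2, B1–B3, B2–B4, B3–B5

The largest bag has 2 vertices, giving width 1; this decomposition certifies tw(G) ≤ 1. G has an edge, so its treewidth is at least 1. Therefore the treewidth is 1.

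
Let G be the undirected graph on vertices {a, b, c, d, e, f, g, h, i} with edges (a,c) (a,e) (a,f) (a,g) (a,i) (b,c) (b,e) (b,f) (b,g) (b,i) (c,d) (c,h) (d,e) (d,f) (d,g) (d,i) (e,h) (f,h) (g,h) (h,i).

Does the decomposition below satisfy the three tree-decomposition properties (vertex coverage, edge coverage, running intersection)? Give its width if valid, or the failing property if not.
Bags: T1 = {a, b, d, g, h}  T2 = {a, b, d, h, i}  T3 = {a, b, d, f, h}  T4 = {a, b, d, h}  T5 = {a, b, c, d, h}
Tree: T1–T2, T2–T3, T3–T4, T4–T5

A tree decomposition must satisfy three properties: every vertex lies in some bag; for every edge, both endpoints lie together in some bag; and for every vertex, the bags containing it form a connected subtree. Here vertex e appears in no bag, so the decomposition is invalid.

No — vertex e appears in no bag.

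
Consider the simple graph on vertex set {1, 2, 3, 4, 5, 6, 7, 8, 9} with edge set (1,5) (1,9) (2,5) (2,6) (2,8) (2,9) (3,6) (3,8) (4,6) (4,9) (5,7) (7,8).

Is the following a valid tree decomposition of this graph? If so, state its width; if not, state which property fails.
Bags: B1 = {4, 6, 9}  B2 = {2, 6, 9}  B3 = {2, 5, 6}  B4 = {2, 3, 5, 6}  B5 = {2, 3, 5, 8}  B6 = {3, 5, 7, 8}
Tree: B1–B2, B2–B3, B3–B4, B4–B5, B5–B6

No — vertex 1 appears in no bag.

A tree decomposition must satisfy three properties: every vertex lies in some bag; for every edge, both endpoints lie together in some bag; and for every vertex, the bags containing it form a connected subtree. Here vertex 1 appears in no bag, so the decomposition is invalid.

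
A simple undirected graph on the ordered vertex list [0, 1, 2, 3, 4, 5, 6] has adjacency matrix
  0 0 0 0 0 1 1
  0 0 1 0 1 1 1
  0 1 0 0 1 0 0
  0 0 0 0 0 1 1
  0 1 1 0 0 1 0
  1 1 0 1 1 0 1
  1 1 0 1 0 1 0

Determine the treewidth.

2

A width-2 tree decomposition is:
Bags: B1 = {1, 5, 6}  B2 = {1, 4, 5}  B3 = {1, 2, 4}  B4 = {0, 5, 6}  B5 = {3, 5, 6}
Tree: B1–B2, B2–B3, B1–B4, B4–B5
Each bag holds 3 vertices, so the decomposition has width 2, which upper-bounds the treewidth. Conversely, {1, 2, 4} is a clique of size 3, and the vertices of any clique must share a bag in every tree decomposition; so some bag has ≥ 3 vertices and tw(G) ≥ 2. The upper and lower bounds meet at 2, so that is the treewidth.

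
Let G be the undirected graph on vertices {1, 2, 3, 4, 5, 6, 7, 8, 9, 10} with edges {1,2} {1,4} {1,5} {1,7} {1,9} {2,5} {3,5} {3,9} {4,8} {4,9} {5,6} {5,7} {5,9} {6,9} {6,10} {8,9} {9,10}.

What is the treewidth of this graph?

2

A width-2 tree decomposition is:
Bags: B1 = {1, 5, 7}  B2 = {1, 5, 9}  B3 = {5, 6, 9}  B4 = {1, 4, 9}  B5 = {3, 5, 9}  B6 = {6, 9, 10}  B7 = {1, 2, 5}  B8 = {4, 8, 9}
Tree: B1–B2, B2–B3, B2–B4, B3–B5, B3–B6, B2–B7, B4–B8
Each bag holds 3 vertices, so the decomposition has width 2, which upper-bounds the treewidth. For the lower bound, the 3 vertices {4, 8, 9} are pairwise adjacent, and any tree decomposition puts a clique entirely inside one bag — forcing width ≥ 2. The upper and lower bounds meet at 2, so that is the treewidth.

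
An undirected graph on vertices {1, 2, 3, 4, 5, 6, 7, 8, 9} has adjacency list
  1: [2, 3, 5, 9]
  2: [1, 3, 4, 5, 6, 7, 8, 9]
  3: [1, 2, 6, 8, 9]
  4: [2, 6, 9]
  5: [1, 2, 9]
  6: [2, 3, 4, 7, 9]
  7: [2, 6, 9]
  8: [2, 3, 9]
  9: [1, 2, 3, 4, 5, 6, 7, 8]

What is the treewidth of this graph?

A width-3 tree decomposition is:
Bags: B1 = {2, 3, 6, 9}  B2 = {2, 4, 6, 9}  B3 = {2, 3, 8, 9}  B4 = {1, 2, 3, 9}  B5 = {1, 2, 5, 9}  B6 = {2, 6, 7, 9}
Tree: B1–B2, B1–B3, B1–B4, B4–B5, B1–B6
Each bag holds 4 vertices, so the decomposition has width 3, which upper-bounds the treewidth. Conversely, {2, 3, 8, 9} is a clique of size 4, and the vertices of any clique must share a bag in every tree decomposition; so some bag has ≥ 4 vertices and tw(G) ≥ 3. The upper and lower bounds meet at 3, so that is the treewidth.

3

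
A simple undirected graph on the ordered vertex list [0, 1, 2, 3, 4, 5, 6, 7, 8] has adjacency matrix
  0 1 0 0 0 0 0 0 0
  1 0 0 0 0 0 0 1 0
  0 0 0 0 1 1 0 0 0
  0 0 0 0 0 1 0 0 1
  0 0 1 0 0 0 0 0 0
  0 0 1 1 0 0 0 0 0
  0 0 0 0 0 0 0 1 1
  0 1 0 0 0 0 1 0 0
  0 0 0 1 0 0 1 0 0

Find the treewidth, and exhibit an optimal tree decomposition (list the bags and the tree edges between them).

Treewidth 1.
One such decomposition:
Bags: B1 = {2, 4}  B2 = {2, 5}  B3 = {3, 5}  B4 = {3, 8}  B5 = {6, 8}  B6 = {6, 7}  B7 = {1, 7}  B8 = {0, 1}
Tree: B1–B2, B2–B3, B3–B4, B4–B5, B5–B6, B6–B7, B7–B8

Every bag has size at most 2, so the width is 2 − 1 = 1 and tw(G) ≤ 1. Any graph with an edge has treewidth ≥ 1, and G has the edge 4–2. Combining the bounds, tw(G) = 1.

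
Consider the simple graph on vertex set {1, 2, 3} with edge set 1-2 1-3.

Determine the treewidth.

A width-1 tree decomposition is:
Bags: B1 = {1, 2}  B2 = {1, 3}
Tree: B1–B2
Every bag has size at most 2, so the width is 2 − 1 = 1 and tw(G) ≤ 1. Any graph with an edge has treewidth ≥ 1, and G has the edge 1–2. Therefore the treewidth is 1.

1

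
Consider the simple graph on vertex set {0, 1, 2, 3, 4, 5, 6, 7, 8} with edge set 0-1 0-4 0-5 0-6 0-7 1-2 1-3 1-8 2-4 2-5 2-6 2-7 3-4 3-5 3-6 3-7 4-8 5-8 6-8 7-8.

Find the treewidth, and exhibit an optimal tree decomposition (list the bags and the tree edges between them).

Each bag holds 5 vertices, so the decomposition has width 4, which upper-bounds the treewidth. For the lower bound: the 5 vertex sets {2,5}, {3,4}, {6,8}, {0}, {1} are disjoint, each induces a connected subgraph, and every pair is joined by at least one edge of G. Contracting each set to a single vertex therefore yields K_{5} as a minor, and since treewidth is minor-monotone, tw(G) ≥ tw(K_{5}) = 4. The upper and lower bounds meet at 4, so that is the treewidth.

Treewidth 4.
One optimal decomposition is:
Bags: B1 = {0, 2, 3, 5, 8}  B2 = {0, 2, 3, 4, 8}  B3 = {0, 2, 3, 6, 8}  B4 = {0, 1, 2, 3, 8}  B5 = {0, 2, 3, 7, 8}
Tree: B1–B2, B2–B3, B3–B4, B4–B5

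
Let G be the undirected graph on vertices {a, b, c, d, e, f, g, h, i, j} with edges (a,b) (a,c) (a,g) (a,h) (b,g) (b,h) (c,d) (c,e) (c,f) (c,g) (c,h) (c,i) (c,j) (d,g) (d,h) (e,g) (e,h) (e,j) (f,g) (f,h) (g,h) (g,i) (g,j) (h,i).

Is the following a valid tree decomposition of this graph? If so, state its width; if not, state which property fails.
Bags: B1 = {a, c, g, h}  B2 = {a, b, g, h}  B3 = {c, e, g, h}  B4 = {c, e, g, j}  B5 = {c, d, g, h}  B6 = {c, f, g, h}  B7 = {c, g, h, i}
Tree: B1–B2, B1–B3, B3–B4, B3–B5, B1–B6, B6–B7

Checking the three conditions: (i) the bags cover all of {a, b, c, d, e, f, g, h, i, j}; (ii) for each edge, some bag contains both endpoints; (iii) the bags containing any fixed vertex form a subtree. All hold, so the decomposition is valid with width 4 − 1 = 3.

Yes; width 3.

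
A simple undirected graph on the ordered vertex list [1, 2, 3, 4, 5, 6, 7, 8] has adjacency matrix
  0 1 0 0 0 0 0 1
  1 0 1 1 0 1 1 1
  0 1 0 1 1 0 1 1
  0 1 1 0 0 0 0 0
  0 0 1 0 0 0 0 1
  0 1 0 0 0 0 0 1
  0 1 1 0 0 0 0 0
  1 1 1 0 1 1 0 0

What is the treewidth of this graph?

A width-2 tree decomposition is:
Bags: B1 = {3, 5, 8}  B2 = {2, 3, 8}  B3 = {2, 3, 4}  B4 = {1, 2, 8}  B5 = {2, 3, 7}  B6 = {2, 6, 8}
Tree: B1–B2, B2–B3, B2–B4, B2–B5, B4–B6
The largest bag has 3 vertices, giving width 2; this decomposition certifies tw(G) ≤ 2. Conversely, {1, 2, 8} is a clique of size 3, and the vertices of any clique must share a bag in every tree decomposition; so some bag has ≥ 3 vertices and tw(G) ≥ 2. Combining the bounds, tw(G) = 2.

2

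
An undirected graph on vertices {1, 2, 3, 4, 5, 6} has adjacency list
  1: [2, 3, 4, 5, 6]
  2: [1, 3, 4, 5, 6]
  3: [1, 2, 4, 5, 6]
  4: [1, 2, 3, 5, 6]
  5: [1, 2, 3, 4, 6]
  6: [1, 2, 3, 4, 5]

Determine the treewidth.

5

A width-5 tree decomposition is:
Bags: B1 = {1, 2, 3, 4, 5, 6}
Tree: (single bag)
With just one bag of size 6, the width is 6 − 1 = 5, so tw(G) ≤ 5. For the lower bound, the 6 vertices {1, 2, 3, 4, 5, 6} are pairwise adjacent, and any tree decomposition puts a clique entirely inside one bag — forcing width ≥ 5. Hence tw(G) = 5 exactly.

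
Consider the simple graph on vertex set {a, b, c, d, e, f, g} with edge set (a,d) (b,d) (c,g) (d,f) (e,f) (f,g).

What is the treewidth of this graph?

1

A width-1 tree decomposition is:
Bags: B1 = {d, f}  B2 = {f, g}  B3 = {a, d}  B4 = {b, d}  B5 = {c, g}  B6 = {e, f}
Tree: B1–B2, B1–B3, B1–B4, B2–B5, B1–B6
The largest bag has 2 vertices, giving width 1; this decomposition certifies tw(G) ≤ 1. Any graph with an edge has treewidth ≥ 1, and G has the edge d–f. Therefore the treewidth is 1.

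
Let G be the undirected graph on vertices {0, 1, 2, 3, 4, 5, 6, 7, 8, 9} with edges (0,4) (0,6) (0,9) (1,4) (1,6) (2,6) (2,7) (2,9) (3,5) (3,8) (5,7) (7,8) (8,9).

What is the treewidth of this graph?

A width-2 tree decomposition is:
Bags: B1 = {3, 5, 8}  B2 = {5, 7, 8}  B3 = {7, 8, 9}  B4 = {2, 7, 9}  B5 = {0, 2, 9}  B6 = {0, 2, 6}  B7 = {0, 4, 6}  B8 = {1, 4, 6}
Tree: B1–B2, B2–B3, B3–B4, B4–B5, B5–B6, B6–B7, B7–B8
Every bag has size at most 3, so the width is 3 − 1 = 2 and tw(G) ≤ 2. Since 3–5–7–8–3 is a cycle in G, G is not acyclic. Forests are exactly the graphs of treewidth ≤ 1, so tw(G) ≥ 2. Therefore the treewidth is 2.

2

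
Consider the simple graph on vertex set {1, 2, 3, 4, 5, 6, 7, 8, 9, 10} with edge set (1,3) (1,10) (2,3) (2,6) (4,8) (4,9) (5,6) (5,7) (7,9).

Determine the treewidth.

1

A width-1 tree decomposition is:
Bags: B1 = {1, 10}  B2 = {1, 3}  B3 = {2, 3}  B4 = {2, 6}  B5 = {5, 6}  B6 = {5, 7}  B7 = {7, 9}  B8 = {4, 9}  B9 = {4, 8}
Tree: B1–B2, B2–B3, B3–B4, B4–B5, B5–B6, B6–B7, B7–B8, B8–B9
The largest bag has 2 vertices, giving width 1; this decomposition certifies tw(G) ≤ 1. Since G has at least one edge (e.g. 10–1), it is not an edgeless graph, so tw(G) ≥ 1. Therefore the treewidth is 1.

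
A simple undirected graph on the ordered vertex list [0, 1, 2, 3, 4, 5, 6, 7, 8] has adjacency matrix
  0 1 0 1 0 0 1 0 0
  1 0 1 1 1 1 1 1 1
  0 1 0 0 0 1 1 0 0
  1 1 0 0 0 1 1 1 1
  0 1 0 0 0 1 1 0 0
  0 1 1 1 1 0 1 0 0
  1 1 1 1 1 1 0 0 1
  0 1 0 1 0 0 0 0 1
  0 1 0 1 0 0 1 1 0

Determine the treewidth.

3

A width-3 tree decomposition is:
Bags: B1 = {1, 3, 7, 8}  B2 = {1, 3, 6, 8}  B3 = {1, 3, 5, 6}  B4 = {1, 2, 5, 6}  B5 = {0, 1, 3, 6}  B6 = {1, 4, 5, 6}
Tree: B1–B2, B2–B3, B3–B4, B2–B5, B4–B6
Each bag holds 4 vertices, so the decomposition has width 3, which upper-bounds the treewidth. On the other hand G contains the 4-clique {1, 2, 5, 6}. A clique must lie in a single bag of any decomposition, so no decomposition can have width below 3. Hence tw(G) = 3 exactly.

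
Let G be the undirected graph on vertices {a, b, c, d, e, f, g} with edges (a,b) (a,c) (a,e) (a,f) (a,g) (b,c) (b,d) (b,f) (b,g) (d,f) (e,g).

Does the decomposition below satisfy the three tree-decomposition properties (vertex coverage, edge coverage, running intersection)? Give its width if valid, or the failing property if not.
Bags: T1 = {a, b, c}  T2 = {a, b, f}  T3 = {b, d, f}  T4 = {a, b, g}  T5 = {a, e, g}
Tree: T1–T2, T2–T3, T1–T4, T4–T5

Yes; width 2.

Checking the three conditions: (i) the bags cover all of {a, b, c, d, e, f, g}; (ii) for each edge, some bag contains both endpoints; (iii) the bags containing any fixed vertex form a subtree. All hold, so the decomposition is valid with width 3 − 1 = 2.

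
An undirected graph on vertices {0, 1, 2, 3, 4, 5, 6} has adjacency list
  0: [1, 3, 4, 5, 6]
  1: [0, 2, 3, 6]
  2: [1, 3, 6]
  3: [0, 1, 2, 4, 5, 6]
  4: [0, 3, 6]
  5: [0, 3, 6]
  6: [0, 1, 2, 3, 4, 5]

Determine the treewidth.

A width-3 tree decomposition is:
Bags: B1 = {0, 3, 4, 6}  B2 = {0, 1, 3, 6}  B3 = {1, 2, 3, 6}  B4 = {0, 3, 5, 6}
Tree: B1–B2, B2–B3, B2–B4
The largest bag has 4 vertices, giving width 3; this decomposition certifies tw(G) ≤ 3. On the other hand G contains the 4-clique {0, 1, 3, 6}. A clique must lie in a single bag of any decomposition, so no decomposition can have width below 3. Hence tw(G) = 3 exactly.

3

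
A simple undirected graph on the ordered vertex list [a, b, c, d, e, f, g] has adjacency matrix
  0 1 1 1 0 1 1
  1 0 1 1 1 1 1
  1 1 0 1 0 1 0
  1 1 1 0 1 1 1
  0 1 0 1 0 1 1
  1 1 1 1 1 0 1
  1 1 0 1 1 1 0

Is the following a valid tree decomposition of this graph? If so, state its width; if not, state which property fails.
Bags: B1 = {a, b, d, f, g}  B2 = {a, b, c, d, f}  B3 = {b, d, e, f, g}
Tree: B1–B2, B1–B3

Checking the three conditions: (i) the bags cover all of {a, b, c, d, e, f, g}; (ii) for each edge, some bag contains both endpoints; (iii) the bags containing any fixed vertex form a subtree. All hold, so the decomposition is valid with width 5 − 1 = 4.

Yes; width 4.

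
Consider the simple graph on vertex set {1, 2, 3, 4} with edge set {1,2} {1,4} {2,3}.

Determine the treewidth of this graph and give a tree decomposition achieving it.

Each bag holds 2 vertices, so the decomposition has width 1, which upper-bounds the treewidth. G has an edge, so its treewidth is at least 1. The upper and lower bounds meet at 1, so that is the treewidth.

Treewidth 1.
Bags: B1 = {1, 4}  B2 = {1, 2}  B3 = {2, 3}
Tree: B1–B2, B2–B3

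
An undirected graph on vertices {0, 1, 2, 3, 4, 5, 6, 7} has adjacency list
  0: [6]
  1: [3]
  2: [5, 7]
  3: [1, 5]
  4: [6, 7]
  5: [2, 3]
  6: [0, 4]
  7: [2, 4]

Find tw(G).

A width-1 tree decomposition is:
Bags: B1 = {1, 3}  B2 = {3, 5}  B3 = {2, 5}  B4 = {2, 7}  B5 = {4, 7}  B6 = {4, 6}  B7 = {0, 6}
Tree: B1–B2, B2–B3, B3–B4, B4–B5, B5–B6, B6–B7
Every bag has size at most 2, so the width is 2 − 1 = 1 and tw(G) ≤ 1. Any graph with an edge has treewidth ≥ 1, and G has the edge 1–3. The upper and lower bounds meet at 1, so that is the treewidth.

1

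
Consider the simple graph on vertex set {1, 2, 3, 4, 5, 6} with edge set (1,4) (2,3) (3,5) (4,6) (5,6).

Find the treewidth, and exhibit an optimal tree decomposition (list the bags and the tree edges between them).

Treewidth 1.
One such decomposition:
Bags: B1 = {2, 3}  B2 = {3, 5}  B3 = {5, 6}  B4 = {4, 6}  B5 = {1, 4}
Tree: B1–B2, B2–B3, B3–B4, B4–B5

Each bag holds 2 vertices, so the decomposition has width 1, which upper-bounds the treewidth. G has an edge, so its treewidth is at least 1. The upper and lower bounds meet at 1, so that is the treewidth.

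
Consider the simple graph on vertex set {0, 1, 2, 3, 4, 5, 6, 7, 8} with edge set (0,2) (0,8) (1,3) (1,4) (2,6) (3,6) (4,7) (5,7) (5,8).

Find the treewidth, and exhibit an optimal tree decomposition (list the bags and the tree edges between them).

Every bag has size at most 3, so the width is 3 − 1 = 2 and tw(G) ≤ 2. For the lower bound, G contains the cycle 1–4–7–5–8–0–2–6–3–1, so G is not a forest; only forests have treewidth ≤ 1, hence tw(G) ≥ 2. Combining the bounds, tw(G) = 2.

Treewidth 2.
Bags: B1 = {1, 4, 7}  B2 = {1, 5, 7}  B3 = {1, 5, 8}  B4 = {0, 1, 8}  B5 = {0, 1, 2}  B6 = {1, 2, 6}  B7 = {1, 3, 6}
Tree: B1–B2, B2–B3, B3–B4, B4–B5, B5–B6, B6–B7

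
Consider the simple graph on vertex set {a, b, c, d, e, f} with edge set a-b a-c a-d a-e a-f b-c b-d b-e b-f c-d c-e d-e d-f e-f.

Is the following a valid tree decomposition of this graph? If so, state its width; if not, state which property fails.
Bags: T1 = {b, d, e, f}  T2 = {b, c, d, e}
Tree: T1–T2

No — vertex a appears in no bag.

A tree decomposition must satisfy three properties: every vertex lies in some bag; for every edge, both endpoints lie together in some bag; and for every vertex, the bags containing it form a connected subtree. Here vertex a appears in no bag, so the decomposition is invalid.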